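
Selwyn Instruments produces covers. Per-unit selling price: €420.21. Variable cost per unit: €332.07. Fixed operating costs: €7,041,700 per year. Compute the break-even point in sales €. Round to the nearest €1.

€33,571,508

Contribution margin per unit = €420.21 − €332.07 = €88.14, a CM ratio of €88.14 ÷ €420.21 = 0.2098.
Break-even sales = FC ÷ CM ratio = €7,041,700 × €420.21 / €88.14 = €33,571,508.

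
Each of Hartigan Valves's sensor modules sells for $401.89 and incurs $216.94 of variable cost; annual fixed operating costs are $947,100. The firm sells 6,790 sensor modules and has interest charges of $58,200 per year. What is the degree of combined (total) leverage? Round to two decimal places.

Total contribution margin = 6,790 × $184.95 = $1,255,810.50.
Subtracting fixed costs: EBIT = $1,255,810.50 − $947,100 = $308,710.50. Interest = $58,200.00.
DOL = $1,255,810.50 ÷ $308,710.50 = 4.0679; DFL = $308,710.50 ÷ $250,510.50 = 1.2323.
Combined leverage = 4.0679 × 1.2323 = 5.0129.

5.01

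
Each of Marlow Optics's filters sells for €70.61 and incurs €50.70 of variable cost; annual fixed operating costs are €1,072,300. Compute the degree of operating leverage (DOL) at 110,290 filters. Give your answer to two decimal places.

1.95

Contribution at this volume is 110,290 × €19.91 = €2,195,873.90.
Operating income = contribution − fixed costs = €2,195,873.90 − €1,072,300 = €1,123,573.90.
Degree of operating leverage = €2,195,873.90 / €1,123,573.90 = 1.9544.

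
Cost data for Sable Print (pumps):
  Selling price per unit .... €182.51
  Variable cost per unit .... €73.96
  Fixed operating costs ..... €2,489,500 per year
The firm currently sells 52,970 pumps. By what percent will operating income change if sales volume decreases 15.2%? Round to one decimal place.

-26.8%

Total contribution margin = 52,970 × €108.55 = €5,749,893.50.
EBIT = €5,749,893.50 − €2,489,500 = €3,260,393.50.
Degree of operating leverage = €5,749,893.50 / €3,260,393.50 = 1.7636.
%ΔEBIT = DOL × %ΔSales = 1.7636 × -15.2% = -26.8%.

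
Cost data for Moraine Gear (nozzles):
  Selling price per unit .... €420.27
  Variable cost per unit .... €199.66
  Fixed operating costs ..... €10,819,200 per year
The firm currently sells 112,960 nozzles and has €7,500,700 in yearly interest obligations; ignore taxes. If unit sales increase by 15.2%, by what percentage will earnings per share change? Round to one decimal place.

At 112,960 units, contribution = 112,960 × €220.61 = €24,920,105.60.
EBIT = €24,920,105.60 − €10,819,200 = €14,100,905.60.
After interest of €7,500,700.00, pre-tax earnings = €6,600,205.60.
DCL = total CM / (EBIT − I) = €24,920,105.60 / €6,600,205.60 = 3.7757.
%ΔEPS = DCL × %ΔSales = 3.7757 × +15.2% = +57.4%.

+57.4%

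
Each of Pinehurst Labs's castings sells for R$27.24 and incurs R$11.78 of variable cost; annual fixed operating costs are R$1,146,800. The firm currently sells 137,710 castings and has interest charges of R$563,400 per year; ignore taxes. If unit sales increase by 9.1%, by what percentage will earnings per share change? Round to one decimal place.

Contribution at this volume is 137,710 × R$15.46 = R$2,128,996.60.
Operating income = contribution − fixed costs = R$2,128,996.60 − R$1,146,800 = R$982,196.60.
Interest = R$563,400.00, so EBIT − I = R$418,796.60.
Degree of combined leverage = contribution ÷ (EBIT − I) = R$2,128,996.60 ÷ R$418,796.60 = 5.0836.
EPS therefore changes by 5.0836 × (+9.1%) = +46.3%.

+46.3%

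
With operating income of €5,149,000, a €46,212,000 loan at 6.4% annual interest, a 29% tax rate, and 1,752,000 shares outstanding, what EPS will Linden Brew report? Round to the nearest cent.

Pre-tax income = €5,149,000 − €2,957,568.00 = €2,191,432.00.
After tax at 29%: net income = €2,191,432.00 × 0.71 = €1,555,916.72.
Per share: €1,555,916.72 / 1,752,000 shares = €0.89.

€0.89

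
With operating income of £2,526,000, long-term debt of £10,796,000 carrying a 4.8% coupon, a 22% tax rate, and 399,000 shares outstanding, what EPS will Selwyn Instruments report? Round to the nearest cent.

Pre-tax income = £2,526,000 − £518,208.00 = £2,007,792.00.
Net income = £2,007,792.00 × (1 − 0.22) = £1,566,077.76.
EPS = £1,566,077.76 ÷ 399,000 = £3.93.

£3.93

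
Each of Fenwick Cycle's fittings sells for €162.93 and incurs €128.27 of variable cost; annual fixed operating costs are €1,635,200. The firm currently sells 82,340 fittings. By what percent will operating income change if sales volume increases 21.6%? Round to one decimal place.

Total contribution margin = 82,340 × €34.66 = €2,853,904.40.
Subtracting fixed costs: EBIT = €2,853,904.40 − €1,635,200 = €1,218,704.40.
So DOL = total CM / EBIT = €2,853,904.40 / €1,218,704.40 = 2.3418.
So EBIT moves 2.3418 × (+21.6%) = +50.6%.

+50.6%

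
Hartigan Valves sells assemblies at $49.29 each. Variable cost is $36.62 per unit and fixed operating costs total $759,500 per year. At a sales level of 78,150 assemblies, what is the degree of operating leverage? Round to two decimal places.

Total contribution margin = 78,150 × $12.67 = $990,160.50.
Subtracting fixed costs: EBIT = $990,160.50 − $759,500 = $230,660.50.
DOL = contribution ÷ EBIT = $990,160.50 ÷ $230,660.50 = 4.2927.

4.29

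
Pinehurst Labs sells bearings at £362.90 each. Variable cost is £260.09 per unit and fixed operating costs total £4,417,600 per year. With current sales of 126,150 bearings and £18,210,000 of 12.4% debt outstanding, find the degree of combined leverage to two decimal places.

2.06

Total contribution margin = 126,150 × £102.81 = £12,969,481.50.
Subtracting fixed costs: EBIT = £12,969,481.50 − £4,417,600 = £8,551,881.50. Interest = £2,258,040.00.
DOL = £12,969,481.50 ÷ £8,551,881.50 = 1.5166; DFL = £8,551,881.50 ÷ £6,293,841.50 = 1.3588.
Combined leverage = 1.5166 × 1.3588 = 2.0608.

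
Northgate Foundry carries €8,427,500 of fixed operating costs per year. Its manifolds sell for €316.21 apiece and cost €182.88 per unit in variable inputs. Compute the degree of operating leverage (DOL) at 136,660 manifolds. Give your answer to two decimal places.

1.86

Total contribution margin = 136,660 × €133.33 = €18,220,877.80.
Operating income = contribution − fixed costs = €18,220,877.80 − €8,427,500 = €9,793,377.80.
So DOL = total CM / EBIT = €18,220,877.80 / €9,793,377.80 = 1.8605.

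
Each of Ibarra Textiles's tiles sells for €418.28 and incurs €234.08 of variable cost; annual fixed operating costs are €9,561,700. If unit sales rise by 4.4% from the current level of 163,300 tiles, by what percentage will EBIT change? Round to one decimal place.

+6.5%

Total contribution margin = 163,300 × €184.20 = €30,079,860.00.
Operating income = contribution − fixed costs = €30,079,860.00 − €9,561,700 = €20,518,160.00.
So DOL = total CM / EBIT = €30,079,860.00 / €20,518,160.00 = 1.4660.
Operating income changes by 1.4660 × +4.4% = +6.5%.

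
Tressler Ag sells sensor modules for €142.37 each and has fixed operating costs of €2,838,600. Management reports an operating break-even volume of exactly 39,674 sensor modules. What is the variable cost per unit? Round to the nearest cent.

At break-even, FC = Q × (P − VC), so P − VC = €2,838,600 ÷ 39,674 = €71.5481.
Variable cost per unit = €142.37 − €71.5481 = €70.82.

€70.82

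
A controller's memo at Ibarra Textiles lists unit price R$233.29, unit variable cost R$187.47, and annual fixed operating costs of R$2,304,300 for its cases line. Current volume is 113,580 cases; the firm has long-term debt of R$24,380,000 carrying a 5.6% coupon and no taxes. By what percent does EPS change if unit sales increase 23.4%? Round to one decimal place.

Total contribution margin = 113,580 × R$45.82 = R$5,204,235.60.
Operating income = contribution − fixed costs = R$5,204,235.60 − R$2,304,300 = R$2,899,935.60.
After interest of R$1,365,280.00, pre-tax earnings = R$1,534,655.60.
Degree of combined leverage = contribution ÷ (EBIT − I) = R$5,204,235.60 ÷ R$1,534,655.60 = 3.3911.
%ΔEPS = DCL × %ΔSales = 3.3911 × +23.4% = +79.4%.

+79.4%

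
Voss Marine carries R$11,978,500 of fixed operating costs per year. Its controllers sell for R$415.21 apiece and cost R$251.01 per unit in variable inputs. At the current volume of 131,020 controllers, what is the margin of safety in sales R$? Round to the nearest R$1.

R$24,110,967

Each unit contributes R$415.21 − R$251.01 = R$164.20. Break-even units = R$11,978,500 ÷ R$164.20 = 72,950.67; break-even revenue = 72,950.67 × R$415.21 = R$30,289,847.66.
Current sales = 131,020 × R$415.21 = R$54,400,814.20.
Margin of safety = R$54,400,814.20 − R$30,289,847.66 = R$24,110,967.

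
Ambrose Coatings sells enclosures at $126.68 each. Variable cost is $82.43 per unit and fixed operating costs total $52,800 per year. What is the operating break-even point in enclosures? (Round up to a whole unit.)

Each unit contributes $126.68 − $82.43 = $44.25.
Break-even volume = fixed costs ÷ CM per unit = $52,800 ÷ $44.25 = 1,193.22, so 1,194 enclosures.

1,194 enclosures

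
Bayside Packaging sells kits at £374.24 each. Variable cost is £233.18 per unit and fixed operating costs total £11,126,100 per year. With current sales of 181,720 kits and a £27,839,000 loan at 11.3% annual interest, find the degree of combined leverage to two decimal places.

Total contribution margin = 181,720 × £141.06 = £25,633,423.20.
Operating income = contribution − fixed costs = £25,633,423.20 − £11,126,100 = £14,507,323.20. Interest = £3,145,807.00, so EBIT − I = £11,361,516.20.
Degree of total leverage = total CM / (EBIT − interest) = £25,633,423.20 / £11,361,516.20 = 2.2562.

2.26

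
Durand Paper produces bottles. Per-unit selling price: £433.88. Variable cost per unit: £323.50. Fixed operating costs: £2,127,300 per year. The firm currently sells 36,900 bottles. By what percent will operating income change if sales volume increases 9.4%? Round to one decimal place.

+19.7%

At 36,900 units, contribution = 36,900 × £110.38 = £4,073,022.00.
EBIT = £4,073,022.00 − £2,127,300 = £1,945,722.00.
DOL = contribution ÷ EBIT = £4,073,022.00 ÷ £1,945,722.00 = 2.0933.
Operating income changes by 2.0933 × +9.4% = +19.7%.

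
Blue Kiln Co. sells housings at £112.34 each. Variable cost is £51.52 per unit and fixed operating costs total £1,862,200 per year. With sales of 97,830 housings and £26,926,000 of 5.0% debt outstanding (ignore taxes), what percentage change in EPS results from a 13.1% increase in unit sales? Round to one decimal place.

Contribution at this volume is 97,830 × £60.82 = £5,950,020.60.
Operating income = contribution − fixed costs = £5,950,020.60 − £1,862,200 = £4,087,820.60.
After interest of £1,346,300.00, pre-tax earnings = £2,741,520.60.
Degree of combined leverage = contribution ÷ (EBIT − I) = £5,950,020.60 ÷ £2,741,520.60 = 2.1703.
%ΔEPS = DCL × %ΔSales = 2.1703 × +13.1% = +28.4%.

+28.4%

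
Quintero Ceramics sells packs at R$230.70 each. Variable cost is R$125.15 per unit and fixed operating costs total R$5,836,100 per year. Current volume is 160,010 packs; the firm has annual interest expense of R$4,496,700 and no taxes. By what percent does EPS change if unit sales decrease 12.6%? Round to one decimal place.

-32.5%

Total contribution margin = 160,010 × R$105.55 = R$16,889,055.50.
EBIT = R$16,889,055.50 − R$5,836,100 = R$11,052,955.50.
Interest = R$4,496,700.00, so EBIT − I = R$6,556,255.50.
DCL = total CM / (EBIT − I) = R$16,889,055.50 / R$6,556,255.50 = 2.5760.
EPS therefore changes by 2.5760 × (-12.6%) = -32.5%.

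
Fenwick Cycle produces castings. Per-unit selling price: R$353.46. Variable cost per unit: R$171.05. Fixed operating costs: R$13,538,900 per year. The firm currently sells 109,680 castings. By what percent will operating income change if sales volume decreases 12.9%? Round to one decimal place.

Contribution at this volume is 109,680 × R$182.41 = R$20,006,728.80.
Operating income = contribution − fixed costs = R$20,006,728.80 − R$13,538,900 = R$6,467,828.80.
DOL = contribution ÷ EBIT = R$20,006,728.80 ÷ R$6,467,828.80 = 3.0933.
Operating income changes by 3.0933 × -12.9% = -39.9%.

-39.9%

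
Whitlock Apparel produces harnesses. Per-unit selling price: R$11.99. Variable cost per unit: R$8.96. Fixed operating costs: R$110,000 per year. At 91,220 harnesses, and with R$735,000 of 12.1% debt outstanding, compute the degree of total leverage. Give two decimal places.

Contribution at this volume is 91,220 × R$3.03 = R$276,396.60.
EBIT = R$276,396.60 − R$110,000 = R$166,396.60. Interest = R$88,935.00.
DOL = R$276,396.60 ÷ R$166,396.60 = 1.6611; DFL = R$166,396.60 ÷ R$77,461.60 = 2.1481.
Combined leverage = 1.6611 × 2.1481 = 3.5682.

3.57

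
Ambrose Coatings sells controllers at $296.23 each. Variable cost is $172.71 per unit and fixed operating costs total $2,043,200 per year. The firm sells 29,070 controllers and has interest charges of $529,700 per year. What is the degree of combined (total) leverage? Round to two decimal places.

3.53

Contribution at this volume is 29,070 × $123.52 = $3,590,726.40.
Operating income = contribution − fixed costs = $3,590,726.40 − $2,043,200 = $1,547,526.40. Interest = $529,700.00, so EBIT − I = $1,017,826.40.
Degree of total leverage = total CM / (EBIT − interest) = $3,590,726.40 / $1,017,826.40 = 3.5278.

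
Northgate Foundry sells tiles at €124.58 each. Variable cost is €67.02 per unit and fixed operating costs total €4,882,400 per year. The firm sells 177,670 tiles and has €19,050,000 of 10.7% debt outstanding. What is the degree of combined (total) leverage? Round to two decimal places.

Contribution at this volume is 177,670 × €57.56 = €10,226,685.20.
Subtracting fixed costs: EBIT = €10,226,685.20 − €4,882,400 = €5,344,285.20. Interest = €2,038,350.00.
DOL = €10,226,685.20 ÷ €5,344,285.20 = 1.9136; DFL = €5,344,285.20 ÷ €3,305,935.20 = 1.6166.
DCL = DOL × DFL = 1.9136 × 1.6166 = 3.0935.

3.09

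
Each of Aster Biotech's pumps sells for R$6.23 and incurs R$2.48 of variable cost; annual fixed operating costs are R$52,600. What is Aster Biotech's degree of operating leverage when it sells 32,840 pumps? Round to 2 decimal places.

1.75

Contribution at this volume is 32,840 × R$3.75 = R$123,150.00.
EBIT = R$123,150.00 − R$52,600 = R$70,550.00.
DOL = contribution ÷ EBIT = R$123,150.00 ÷ R$70,550.00 = 1.7456.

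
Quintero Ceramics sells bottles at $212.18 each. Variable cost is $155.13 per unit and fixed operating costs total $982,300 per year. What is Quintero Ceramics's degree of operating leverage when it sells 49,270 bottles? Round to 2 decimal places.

At 49,270 units, contribution = 49,270 × $57.05 = $2,810,853.50.
Subtracting fixed costs: EBIT = $2,810,853.50 − $982,300 = $1,828,553.50.
So DOL = total CM / EBIT = $2,810,853.50 / $1,828,553.50 = 1.5372.

1.54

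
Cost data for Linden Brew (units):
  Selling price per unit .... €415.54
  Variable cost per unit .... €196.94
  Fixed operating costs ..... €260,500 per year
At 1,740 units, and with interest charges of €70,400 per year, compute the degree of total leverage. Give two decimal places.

Total contribution margin = 1,740 × €218.60 = €380,364.00.
Operating income = contribution − fixed costs = €380,364.00 − €260,500 = €119,864.00. Interest = €70,400.00, so EBIT − I = €49,464.00.
Degree of total leverage = total CM / (EBIT − interest) = €380,364.00 / €49,464.00 = 7.6897.

7.69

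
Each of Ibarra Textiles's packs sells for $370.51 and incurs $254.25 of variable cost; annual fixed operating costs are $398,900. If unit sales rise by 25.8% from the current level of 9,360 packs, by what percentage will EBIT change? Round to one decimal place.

Total contribution margin = 9,360 × $116.26 = $1,088,193.60.
Operating income = contribution − fixed costs = $1,088,193.60 − $398,900 = $689,293.60.
So DOL = total CM / EBIT = $1,088,193.60 / $689,293.60 = 1.5787.
Operating income changes by 1.5787 × +25.8% = +40.7%.

+40.7%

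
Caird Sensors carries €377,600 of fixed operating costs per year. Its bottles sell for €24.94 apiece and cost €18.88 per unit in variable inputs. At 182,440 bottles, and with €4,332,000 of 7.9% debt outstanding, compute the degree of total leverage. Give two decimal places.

Contribution at this volume is 182,440 × €6.06 = €1,105,586.40.
Operating income = contribution − fixed costs = €1,105,586.40 − €377,600 = €727,986.40. Interest = €342,228.00, so EBIT − I = €385,758.40.
DCL = contribution ÷ (EBIT − I) = €1,105,586.40 ÷ €385,758.40 = 2.8660.

2.87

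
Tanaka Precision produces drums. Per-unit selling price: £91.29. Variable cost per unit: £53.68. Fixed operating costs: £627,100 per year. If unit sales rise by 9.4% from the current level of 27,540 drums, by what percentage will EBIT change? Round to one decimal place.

+23.8%

At 27,540 units, contribution = 27,540 × £37.61 = £1,035,779.40.
Operating income = contribution − fixed costs = £1,035,779.40 − £627,100 = £408,679.40.
So DOL = total CM / EBIT = £1,035,779.40 / £408,679.40 = 2.5345.
%ΔEBIT = DOL × %ΔSales = 2.5345 × +9.4% = +23.8%.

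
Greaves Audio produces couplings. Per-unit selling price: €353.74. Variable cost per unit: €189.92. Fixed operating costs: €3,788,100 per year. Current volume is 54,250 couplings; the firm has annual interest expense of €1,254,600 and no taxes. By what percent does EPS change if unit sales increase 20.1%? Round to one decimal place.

Total contribution margin = 54,250 × €163.82 = €8,887,235.00.
Operating income = contribution − fixed costs = €8,887,235.00 − €3,788,100 = €5,099,135.00.
Interest = €1,254,600.00, so EBIT − I = €3,844,535.00.
DCL = total CM / (EBIT − I) = €8,887,235.00 / €3,844,535.00 = 2.3117.
%ΔEPS = DCL × %ΔSales = 2.3117 × +20.1% = +46.5%.

+46.5%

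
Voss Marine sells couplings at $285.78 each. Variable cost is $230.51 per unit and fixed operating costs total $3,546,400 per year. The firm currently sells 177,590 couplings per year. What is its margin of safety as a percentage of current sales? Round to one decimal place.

Contribution margin per unit = $285.78 − $230.51 = $55.27. Break-even units = $3,546,400 ÷ $55.27 = 64,165.01; break-even revenue = 64,165.01 × $285.78 = $18,337,076.03.
Current sales = 177,590 × $285.78 = $50,751,670.20.
Margin of safety = ($50,751,670.20 − $18,337,076.03) ÷ $50,751,670.20 = 63.9%.

63.9%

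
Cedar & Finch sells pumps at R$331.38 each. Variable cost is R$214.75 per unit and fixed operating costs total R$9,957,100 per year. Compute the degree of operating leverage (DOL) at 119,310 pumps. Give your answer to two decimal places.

3.52

Total contribution margin = 119,310 × R$116.63 = R$13,915,125.30.
Subtracting fixed costs: EBIT = R$13,915,125.30 − R$9,957,100 = R$3,958,025.30.
So DOL = total CM / EBIT = R$13,915,125.30 / R$3,958,025.30 = 3.5157.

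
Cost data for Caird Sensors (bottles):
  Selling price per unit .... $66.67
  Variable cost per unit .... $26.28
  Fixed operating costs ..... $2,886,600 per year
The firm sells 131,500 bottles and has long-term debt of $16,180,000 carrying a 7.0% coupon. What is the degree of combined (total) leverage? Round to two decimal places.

At 131,500 units, contribution = 131,500 × $40.39 = $5,311,285.00.
Operating income = contribution − fixed costs = $5,311,285.00 − $2,886,600 = $2,424,685.00. Interest = $1,132,600.00.
DOL = $5,311,285.00 ÷ $2,424,685.00 = 2.1905; DFL = $2,424,685.00 ÷ $1,292,085.00 = 1.8766.
Combined leverage = 2.1905 × 1.8766 = 4.1107.

4.11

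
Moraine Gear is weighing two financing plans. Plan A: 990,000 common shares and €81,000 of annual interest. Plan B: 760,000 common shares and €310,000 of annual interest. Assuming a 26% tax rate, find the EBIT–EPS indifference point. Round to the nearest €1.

€1,066,696

Set EPS_A = EPS_B: (EBIT − €81,000)(1 − 0.26) ÷ 990,000 = (EBIT − €310,000)(1 − 0.26) ÷ 760,000.
Cancelling (1 − t) and cross-multiplying: 760,000·(EBIT − 81,000) = 990,000·(EBIT − 310,000).
Solving, EBIT = (310,000·990,000 − 81,000·760,000) / (990,000 − 760,000) = 245,340,000,000 / 230,000 = 1,066,695.65.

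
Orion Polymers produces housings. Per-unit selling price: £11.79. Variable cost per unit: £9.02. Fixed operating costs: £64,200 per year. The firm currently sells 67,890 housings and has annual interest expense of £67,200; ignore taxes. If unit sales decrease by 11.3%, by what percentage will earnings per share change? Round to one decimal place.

Contribution at this volume is 67,890 × £2.77 = £188,055.30.
EBIT = £188,055.30 − £64,200 = £123,855.30.
After interest of £67,200.00, pre-tax earnings = £56,655.30.
Degree of combined leverage = contribution ÷ (EBIT − I) = £188,055.30 ÷ £56,655.30 = 3.3193.
%ΔEPS = DCL × %ΔSales = 3.3193 × -11.3% = -37.5%.

-37.5%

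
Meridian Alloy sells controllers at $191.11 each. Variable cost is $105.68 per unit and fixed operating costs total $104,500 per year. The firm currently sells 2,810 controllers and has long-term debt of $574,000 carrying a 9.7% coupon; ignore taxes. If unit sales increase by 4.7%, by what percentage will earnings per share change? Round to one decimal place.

At 2,810 units, contribution = 2,810 × $85.43 = $240,058.30.
Operating income = contribution − fixed costs = $240,058.30 − $104,500 = $135,558.30.
After interest of $55,678.00, pre-tax earnings = $79,880.30.
Degree of combined leverage = contribution ÷ (EBIT − I) = $240,058.30 ÷ $79,880.30 = 3.0052.
EPS therefore changes by 3.0052 × (+4.7%) = +14.1%.

+14.1%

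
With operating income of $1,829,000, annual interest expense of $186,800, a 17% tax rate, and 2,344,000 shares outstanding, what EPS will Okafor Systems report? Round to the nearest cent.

Interest = $186,800.00, so EBT = $1,829,000 − $186,800.00 = $1,642,200.00.
After tax at 17%: net income = $1,642,200.00 × 0.83 = $1,363,026.00.
Per share: $1,363,026.00 / 2,344,000 shares = $0.58.

$0.58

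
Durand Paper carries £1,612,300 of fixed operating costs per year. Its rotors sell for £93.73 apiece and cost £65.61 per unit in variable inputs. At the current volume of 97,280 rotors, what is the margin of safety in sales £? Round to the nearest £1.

Unit CM = price − variable cost = £93.73 − £65.61 = £28.12. Break-even units = £1,612,300 ÷ £28.12 = 57,336.42; break-even revenue = 57,336.42 × £93.73 = £5,374,142.21.
Actual sales revenue = 97,280 × £93.73 = £9,118,054.40.
Margin of safety = £9,118,054.40 − £5,374,142.21 = £3,743,912.

£3,743,912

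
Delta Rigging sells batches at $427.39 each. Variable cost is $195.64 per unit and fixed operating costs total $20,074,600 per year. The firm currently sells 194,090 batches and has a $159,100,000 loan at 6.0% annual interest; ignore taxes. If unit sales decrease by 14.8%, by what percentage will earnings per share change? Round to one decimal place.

-43.3%

At 194,090 units, contribution = 194,090 × $231.75 = $44,980,357.50.
Operating income = contribution − fixed costs = $44,980,357.50 − $20,074,600 = $24,905,757.50.
Interest = $9,546,000.00, so EBIT − I = $15,359,757.50.
DCL = total CM / (EBIT − I) = $44,980,357.50 / $15,359,757.50 = 2.9285.
%ΔEPS = DCL × %ΔSales = 2.9285 × -14.8% = -43.3%.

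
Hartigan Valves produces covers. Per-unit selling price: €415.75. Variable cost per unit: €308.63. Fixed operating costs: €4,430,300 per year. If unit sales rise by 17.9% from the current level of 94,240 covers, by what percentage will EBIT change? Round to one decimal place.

Contribution at this volume is 94,240 × €107.12 = €10,094,988.80.
Operating income = contribution − fixed costs = €10,094,988.80 − €4,430,300 = €5,664,688.80.
Degree of operating leverage = €10,094,988.80 / €5,664,688.80 = 1.7821.
Operating income changes by 1.7821 × +17.9% = +31.9%.

+31.9%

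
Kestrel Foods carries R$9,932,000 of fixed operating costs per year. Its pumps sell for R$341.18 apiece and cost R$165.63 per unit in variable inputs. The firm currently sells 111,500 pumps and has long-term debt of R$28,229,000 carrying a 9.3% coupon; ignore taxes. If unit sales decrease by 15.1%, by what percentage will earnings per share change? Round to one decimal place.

-42.1%

Total contribution margin = 111,500 × R$175.55 = R$19,573,825.00.
Operating income = contribution − fixed costs = R$19,573,825.00 − R$9,932,000 = R$9,641,825.00.
Interest = R$2,625,297.00, so EBIT − I = R$7,016,528.00.
DCL = total CM / (EBIT − I) = R$19,573,825.00 / R$7,016,528.00 = 2.7897.
EPS therefore changes by 2.7897 × (-15.1%) = -42.1%.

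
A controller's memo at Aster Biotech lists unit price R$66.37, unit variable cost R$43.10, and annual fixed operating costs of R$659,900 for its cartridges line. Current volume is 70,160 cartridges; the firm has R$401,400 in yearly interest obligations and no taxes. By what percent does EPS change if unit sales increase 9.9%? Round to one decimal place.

+28.3%

At 70,160 units, contribution = 70,160 × R$23.27 = R$1,632,623.20.
Subtracting fixed costs: EBIT = R$1,632,623.20 − R$659,900 = R$972,723.20.
After interest of R$401,400.00, pre-tax earnings = R$571,323.20.
DCL = total CM / (EBIT − I) = R$1,632,623.20 / R$571,323.20 = 2.8576.
%ΔEPS = DCL × %ΔSales = 2.8576 × +9.9% = +28.3%.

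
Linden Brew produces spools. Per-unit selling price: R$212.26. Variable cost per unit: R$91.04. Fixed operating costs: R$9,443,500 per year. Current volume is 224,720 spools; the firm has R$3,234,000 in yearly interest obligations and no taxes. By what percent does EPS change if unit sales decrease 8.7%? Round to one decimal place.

-16.3%

Total contribution margin = 224,720 × R$121.22 = R$27,240,558.40.
Operating income = contribution − fixed costs = R$27,240,558.40 − R$9,443,500 = R$17,797,058.40.
Interest = R$3,234,000.00, so EBIT − I = R$14,563,058.40.
Degree of combined leverage = contribution ÷ (EBIT − I) = R$27,240,558.40 ÷ R$14,563,058.40 = 1.8705.
EPS therefore changes by 1.8705 × (-8.7%) = -16.3%.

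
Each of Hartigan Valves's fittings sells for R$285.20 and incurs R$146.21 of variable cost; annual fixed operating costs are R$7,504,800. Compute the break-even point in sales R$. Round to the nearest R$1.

R$15,399,446

CM per unit = R$285.20 − R$146.21 = R$138.99; CM ratio = R$138.99 / R$285.20 = 0.4873.
Break-even revenue = fixed costs × price ÷ CM = R$7,504,800 × R$285.20 ÷ R$138.99 = R$15,399,446.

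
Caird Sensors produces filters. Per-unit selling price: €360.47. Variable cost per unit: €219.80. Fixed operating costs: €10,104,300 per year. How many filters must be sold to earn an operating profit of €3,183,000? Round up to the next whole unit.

94,458 filters

Contribution margin per unit = €360.47 − €219.80 = €140.67.
Need Q such that Q × €140.67 − €10,104,300 = €3,183,000, i.e. Q = €13,287,300 / €140.67 = 94,457.24 → 94,458.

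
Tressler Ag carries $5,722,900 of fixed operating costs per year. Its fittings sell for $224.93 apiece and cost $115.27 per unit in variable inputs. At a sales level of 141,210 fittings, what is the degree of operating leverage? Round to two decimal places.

1.59

At 141,210 units, contribution = 141,210 × $109.66 = $15,485,088.60.
Operating income = contribution − fixed costs = $15,485,088.60 − $5,722,900 = $9,762,188.60.
DOL = contribution ÷ EBIT = $15,485,088.60 ÷ $9,762,188.60 = 1.5862.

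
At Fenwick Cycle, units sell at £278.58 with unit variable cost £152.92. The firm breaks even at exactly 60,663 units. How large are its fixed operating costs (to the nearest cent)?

Unit CM = price − variable cost = £278.58 − £152.92 = £125.66.
Fixed costs = break-even units × CM = 60,663 × £125.66 = £7,622,912.58.

£7,622,912.58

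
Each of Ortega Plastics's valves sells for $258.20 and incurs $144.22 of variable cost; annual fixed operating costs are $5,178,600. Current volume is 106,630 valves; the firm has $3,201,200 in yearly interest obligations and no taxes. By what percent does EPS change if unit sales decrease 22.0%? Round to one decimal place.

-70.9%

At 106,630 units, contribution = 106,630 × $113.98 = $12,153,687.40.
EBIT = $12,153,687.40 − $5,178,600 = $6,975,087.40.
Interest = $3,201,200.00, so EBIT − I = $3,773,887.40.
Degree of combined leverage = contribution ÷ (EBIT − I) = $12,153,687.40 ÷ $3,773,887.40 = 3.2205.
%ΔEPS = DCL × %ΔSales = 3.2205 × -22.0% = -70.9%.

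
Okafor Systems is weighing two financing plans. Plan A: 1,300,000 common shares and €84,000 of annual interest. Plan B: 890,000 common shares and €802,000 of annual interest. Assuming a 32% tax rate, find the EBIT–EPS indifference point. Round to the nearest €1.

€2,360,585

At indifference, (EBIT − 84,000)(1 − t)/1,300,000 = (EBIT − 802,000)(1 − t)/890,000.
The (1 − t) factor cancels: (EBIT − 84,000) × 890,000 = (EBIT − 802,000) × 1,300,000.
EBIT × (1,300,000 − 890,000) = 802,000 × 1,300,000 − 84,000 × 890,000 = 967,840,000,000, so EBIT = 967,840,000,000 ÷ 410,000 = 2,360,585.37.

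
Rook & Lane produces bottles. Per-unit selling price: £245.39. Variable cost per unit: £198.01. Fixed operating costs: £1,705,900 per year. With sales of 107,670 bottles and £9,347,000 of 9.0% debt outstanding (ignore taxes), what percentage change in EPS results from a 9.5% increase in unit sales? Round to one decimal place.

+19.0%

Total contribution margin = 107,670 × £47.38 = £5,101,404.60.
Operating income = contribution − fixed costs = £5,101,404.60 − £1,705,900 = £3,395,504.60.
Interest = £841,230.00, so EBIT − I = £2,554,274.60.
Degree of combined leverage = contribution ÷ (EBIT − I) = £5,101,404.60 ÷ £2,554,274.60 = 1.9972.
EPS therefore changes by 1.9972 × (+9.5%) = +19.0%.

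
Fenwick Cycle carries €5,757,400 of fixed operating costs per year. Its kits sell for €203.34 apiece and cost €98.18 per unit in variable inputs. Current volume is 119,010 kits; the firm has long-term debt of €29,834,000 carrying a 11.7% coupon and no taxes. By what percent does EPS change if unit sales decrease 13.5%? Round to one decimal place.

-51.7%

At 119,010 units, contribution = 119,010 × €105.16 = €12,515,091.60.
EBIT = €12,515,091.60 − €5,757,400 = €6,757,691.60.
After interest of €3,490,578.00, pre-tax earnings = €3,267,113.60.
DCL = total CM / (EBIT − I) = €12,515,091.60 / €3,267,113.60 = 3.8306.
%ΔEPS = DCL × %ΔSales = 3.8306 × -13.5% = -51.7%.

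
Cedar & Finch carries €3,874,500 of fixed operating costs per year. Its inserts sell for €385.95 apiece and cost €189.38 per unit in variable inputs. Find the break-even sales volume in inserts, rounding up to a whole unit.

19,711 inserts

Contribution margin per unit = €385.95 − €189.38 = €196.57.
Units to break even: €3,874,500 ÷ €196.57 = 19,710.54, rounded up to 19,711.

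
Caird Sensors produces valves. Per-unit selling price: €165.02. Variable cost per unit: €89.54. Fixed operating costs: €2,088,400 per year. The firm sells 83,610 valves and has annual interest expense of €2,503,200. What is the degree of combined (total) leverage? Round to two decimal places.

Contribution at this volume is 83,610 × €75.48 = €6,310,882.80.
EBIT = €6,310,882.80 − €2,088,400 = €4,222,482.80. Interest = €2,503,200.00.
DOL = €6,310,882.80 ÷ €4,222,482.80 = 1.4946; DFL = €4,222,482.80 ÷ €1,719,282.80 = 2.4560.
DCL = DOL × DFL = 1.4946 × 2.4560 = 3.6707.

3.67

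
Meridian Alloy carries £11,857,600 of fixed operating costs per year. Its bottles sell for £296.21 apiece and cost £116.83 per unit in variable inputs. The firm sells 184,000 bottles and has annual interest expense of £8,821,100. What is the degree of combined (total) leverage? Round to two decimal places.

Total contribution margin = 184,000 × £179.38 = £33,005,920.00.
Subtracting fixed costs: EBIT = £33,005,920.00 − £11,857,600 = £21,148,320.00. Interest = £8,821,100.00, so EBIT − I = £12,327,220.00.
Degree of total leverage = total CM / (EBIT − interest) = £33,005,920.00 / £12,327,220.00 = 2.6775.

2.68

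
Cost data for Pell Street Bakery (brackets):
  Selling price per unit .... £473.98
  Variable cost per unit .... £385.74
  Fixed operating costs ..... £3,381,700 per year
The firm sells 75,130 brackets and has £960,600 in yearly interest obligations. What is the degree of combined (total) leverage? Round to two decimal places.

2.90

Total contribution margin = 75,130 × £88.24 = £6,629,471.20.
Subtracting fixed costs: EBIT = £6,629,471.20 − £3,381,700 = £3,247,771.20. Interest = £960,600.00, so EBIT − I = £2,287,171.20.
Degree of total leverage = total CM / (EBIT − interest) = £6,629,471.20 / £2,287,171.20 = 2.8985.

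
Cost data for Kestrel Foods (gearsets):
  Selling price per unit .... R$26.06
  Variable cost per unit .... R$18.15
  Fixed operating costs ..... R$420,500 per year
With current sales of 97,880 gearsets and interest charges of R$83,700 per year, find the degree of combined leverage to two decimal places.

2.87

At 97,880 units, contribution = 97,880 × R$7.91 = R$774,230.80.
Operating income = contribution − fixed costs = R$774,230.80 − R$420,500 = R$353,730.80. Interest = R$83,700.00.
DOL = R$774,230.80 ÷ R$353,730.80 = 2.1888; DFL = R$353,730.80 ÷ R$270,030.80 = 1.3100.
Combined leverage = 2.1888 × 1.3100 = 2.8673.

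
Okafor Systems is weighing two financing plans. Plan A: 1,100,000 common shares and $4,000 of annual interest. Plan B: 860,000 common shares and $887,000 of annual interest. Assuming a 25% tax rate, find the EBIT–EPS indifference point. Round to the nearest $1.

$4,051,083

At indifference, (EBIT − 4,000)(1 − t)/1,100,000 = (EBIT − 887,000)(1 − t)/860,000.
Cancelling (1 − t) and cross-multiplying: 860,000·(EBIT − 4,000) = 1,100,000·(EBIT − 887,000).
Solving, EBIT = (887,000·1,100,000 − 4,000·860,000) / (1,100,000 − 860,000) = 972,260,000,000 / 240,000 = 4,051,083.33.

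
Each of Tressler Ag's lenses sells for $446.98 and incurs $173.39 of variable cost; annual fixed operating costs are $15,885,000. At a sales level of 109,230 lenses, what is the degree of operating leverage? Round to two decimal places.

2.13

Total contribution margin = 109,230 × $273.59 = $29,884,235.70.
Subtracting fixed costs: EBIT = $29,884,235.70 − $15,885,000 = $13,999,235.70.
Degree of operating leverage = $29,884,235.70 / $13,999,235.70 = 2.1347.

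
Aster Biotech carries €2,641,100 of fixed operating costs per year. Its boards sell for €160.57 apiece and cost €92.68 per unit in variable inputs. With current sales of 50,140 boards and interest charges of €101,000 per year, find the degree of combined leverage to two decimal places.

5.14

Contribution at this volume is 50,140 × €67.89 = €3,404,004.60.
Subtracting fixed costs: EBIT = €3,404,004.60 − €2,641,100 = €762,904.60. Interest = €101,000.00, so EBIT − I = €661,904.60.
Degree of total leverage = total CM / (EBIT − interest) = €3,404,004.60 / €661,904.60 = 5.1427.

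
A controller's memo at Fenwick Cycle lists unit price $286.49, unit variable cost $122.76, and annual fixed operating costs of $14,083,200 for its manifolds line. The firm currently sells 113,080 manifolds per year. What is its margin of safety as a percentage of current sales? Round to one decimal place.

23.9%

Each unit contributes $286.49 − $122.76 = $163.73. Break-even units = $14,083,200 ÷ $163.73 = 86,014.78; break-even revenue = 86,014.78 × $286.49 = $24,642,374.45.
Current sales = 113,080 × $286.49 = $32,396,289.20.
Margin of safety = ($32,396,289.20 − $24,642,374.45) ÷ $32,396,289.20 = 23.9%.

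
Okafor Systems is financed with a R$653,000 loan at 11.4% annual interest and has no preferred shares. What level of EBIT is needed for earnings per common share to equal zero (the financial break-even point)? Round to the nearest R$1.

R$74,442

Annual interest = 11.4% × R$653,000 = R$74,442.00.
Without preferred stock the financial break-even is simply EBIT = interest = R$74,442.00.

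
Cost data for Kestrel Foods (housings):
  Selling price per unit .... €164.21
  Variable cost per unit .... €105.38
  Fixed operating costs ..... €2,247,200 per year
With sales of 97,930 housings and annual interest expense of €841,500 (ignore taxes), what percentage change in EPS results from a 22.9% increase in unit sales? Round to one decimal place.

Total contribution margin = 97,930 × €58.83 = €5,761,221.90.
Operating income = contribution − fixed costs = €5,761,221.90 − €2,247,200 = €3,514,021.90.
Interest = €841,500.00, so EBIT − I = €2,672,521.90.
Degree of combined leverage = contribution ÷ (EBIT − I) = €5,761,221.90 ÷ €2,672,521.90 = 2.1557.
%ΔEPS = DCL × %ΔSales = 2.1557 × +22.9% = +49.4%.

+49.4%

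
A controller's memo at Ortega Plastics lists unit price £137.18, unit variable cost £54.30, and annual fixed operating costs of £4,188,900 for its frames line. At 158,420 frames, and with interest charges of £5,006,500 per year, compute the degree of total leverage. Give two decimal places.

Contribution at this volume is 158,420 × £82.88 = £13,129,849.60.
Operating income = contribution − fixed costs = £13,129,849.60 − £4,188,900 = £8,940,949.60. Interest = £5,006,500.00.
DOL = £13,129,849.60 ÷ £8,940,949.60 = 1.4685; DFL = £8,940,949.60 ÷ £3,934,449.60 = 2.2725.
Combined leverage = 1.4685 × 2.2725 = 3.3372.

3.34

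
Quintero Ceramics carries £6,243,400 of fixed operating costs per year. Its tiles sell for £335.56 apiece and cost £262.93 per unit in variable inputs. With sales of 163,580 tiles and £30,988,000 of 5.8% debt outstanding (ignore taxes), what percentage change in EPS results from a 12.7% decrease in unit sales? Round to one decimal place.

Contribution at this volume is 163,580 × £72.63 = £11,880,815.40.
Operating income = contribution − fixed costs = £11,880,815.40 − £6,243,400 = £5,637,415.40.
Interest = £1,797,304.00, so EBIT − I = £3,840,111.40.
DCL = total CM / (EBIT − I) = £11,880,815.40 / £3,840,111.40 = 3.0939.
EPS therefore changes by 3.0939 × (-12.7%) = -39.3%.

-39.3%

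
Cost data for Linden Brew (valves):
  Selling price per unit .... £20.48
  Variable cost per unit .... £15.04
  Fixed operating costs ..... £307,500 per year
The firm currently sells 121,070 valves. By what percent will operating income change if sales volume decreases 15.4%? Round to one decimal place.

-28.9%

At 121,070 units, contribution = 121,070 × £5.44 = £658,620.80.
Operating income = contribution − fixed costs = £658,620.80 − £307,500 = £351,120.80.
So DOL = total CM / EBIT = £658,620.80 / £351,120.80 = 1.8758.
So EBIT moves 1.8758 × (-15.4%) = -28.9%.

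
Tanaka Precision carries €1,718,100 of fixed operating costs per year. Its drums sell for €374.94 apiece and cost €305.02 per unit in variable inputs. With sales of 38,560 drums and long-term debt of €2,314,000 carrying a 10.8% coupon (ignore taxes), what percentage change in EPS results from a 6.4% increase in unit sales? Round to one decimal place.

+23.7%

At 38,560 units, contribution = 38,560 × €69.92 = €2,696,115.20.
Subtracting fixed costs: EBIT = €2,696,115.20 − €1,718,100 = €978,015.20.
After interest of €249,912.00, pre-tax earnings = €728,103.20.
DCL = total CM / (EBIT − I) = €2,696,115.20 / €728,103.20 = 3.7029.
EPS therefore changes by 3.7029 × (+6.4%) = +23.7%.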